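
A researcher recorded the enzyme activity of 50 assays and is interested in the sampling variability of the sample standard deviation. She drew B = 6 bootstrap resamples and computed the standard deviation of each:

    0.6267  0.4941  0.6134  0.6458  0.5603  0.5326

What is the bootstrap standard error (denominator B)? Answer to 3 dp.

Bootstrap SE is the standard deviation of the 6 replicate standard deviations.
Mean of replicates: (0.6267 + 0.4941 + 0.6134 + 0.6458 + 0.5603 + 0.5326) / 6 = 3.47290 / 6 = 0.57882
Sum of squared deviations: (+0.04788)² + (−0.08472)² + (+0.03458)² + (+0.06698)² + (−0.01852)² + (−0.04622)² = 0.01763
Variance = 0.01763 / 6 = 0.00294
SE* = √0.00294

SE* = 0.054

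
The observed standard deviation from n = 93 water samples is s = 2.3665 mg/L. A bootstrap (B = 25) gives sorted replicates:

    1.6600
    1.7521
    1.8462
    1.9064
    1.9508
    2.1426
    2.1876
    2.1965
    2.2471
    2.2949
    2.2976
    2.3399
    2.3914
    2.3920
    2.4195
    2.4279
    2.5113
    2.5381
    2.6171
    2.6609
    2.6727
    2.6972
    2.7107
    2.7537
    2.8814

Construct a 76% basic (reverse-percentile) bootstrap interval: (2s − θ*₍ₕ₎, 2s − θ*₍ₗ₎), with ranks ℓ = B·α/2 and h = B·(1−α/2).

(2.0358, 2.8868)

Percentile endpoints at ranks 3 and 22: θ*₍3₎ = 1.8462, θ*₍22₎ = 2.6972.
Basic interval reflects these around s:
  lower = 2 × 2.3665 − 2.6972 = 2.0358
  upper = 2 × 2.3665 − 1.8462 = 2.8868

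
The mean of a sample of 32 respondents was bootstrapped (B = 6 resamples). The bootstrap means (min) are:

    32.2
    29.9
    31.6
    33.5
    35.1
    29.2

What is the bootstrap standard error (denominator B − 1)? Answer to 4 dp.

Bootstrap SE is the standard deviation of the 6 replicate means.
Mean of replicates: (32.2 + 29.9 + 31.6 + 33.5 + 35.1 + 29.2) / 6 = 191.50000 / 6 = 31.91667
Sum of squared deviations: (+0.28333)² + (−2.01667)² + (−0.31667)² + (+1.58333)² + (+3.18333)² + (−2.71667)² = 24.26833
Variance = 24.26833 / 5 = 4.85367
SE* = √4.85367

SE* = 2.2031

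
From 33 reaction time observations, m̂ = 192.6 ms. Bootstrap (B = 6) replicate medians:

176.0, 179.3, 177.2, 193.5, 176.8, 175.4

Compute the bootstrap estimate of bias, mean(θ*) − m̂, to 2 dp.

bias = −12.90

mean(θ*) = (176.0 + 179.3 + 177.2 + 193.5 + 176.8 + 175.4) / 6 = 179.700
bias = 179.700 − 192.6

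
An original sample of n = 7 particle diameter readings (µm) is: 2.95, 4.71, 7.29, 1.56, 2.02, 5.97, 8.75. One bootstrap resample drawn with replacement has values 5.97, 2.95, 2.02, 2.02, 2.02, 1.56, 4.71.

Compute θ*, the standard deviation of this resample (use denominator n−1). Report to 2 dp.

θ* = 1.67

Mean = 3.0357; sum of squared deviations = 16.6934
s² = 16.6934 / 6 = 2.7822
s = √2.7822 = 1.67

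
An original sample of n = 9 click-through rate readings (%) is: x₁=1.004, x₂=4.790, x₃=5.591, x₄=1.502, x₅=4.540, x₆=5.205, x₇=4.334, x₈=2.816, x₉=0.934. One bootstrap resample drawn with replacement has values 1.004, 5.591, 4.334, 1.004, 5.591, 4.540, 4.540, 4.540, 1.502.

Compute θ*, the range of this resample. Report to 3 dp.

θ* = 4.587

Range = 5.591 − 1.004 = 4.587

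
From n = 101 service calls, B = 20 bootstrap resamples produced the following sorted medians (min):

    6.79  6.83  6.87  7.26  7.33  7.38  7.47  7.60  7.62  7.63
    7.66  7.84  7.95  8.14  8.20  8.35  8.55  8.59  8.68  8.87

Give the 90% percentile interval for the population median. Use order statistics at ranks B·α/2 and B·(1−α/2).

α = 0.10; lower rank = 20 × 0.050 = 1; upper rank = 20 × 0.950 = 19.
The 1st smallest replicate is 6.79; the 19th is 8.68.

(6.79, 8.68)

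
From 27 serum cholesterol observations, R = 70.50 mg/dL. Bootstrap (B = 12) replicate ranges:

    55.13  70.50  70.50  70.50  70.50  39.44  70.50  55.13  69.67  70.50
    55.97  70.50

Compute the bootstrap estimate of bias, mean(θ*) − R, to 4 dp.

bias = −6.4300

mean(θ*) = (55.13 + 70.50 + 70.50 + 70.50 + 70.50 + 39.44 + 70.50 + 55.13 + 69.67 + 70.50 + 55.97 + 70.50) / 12 = 64.07000
bias = 64.07000 − 70.50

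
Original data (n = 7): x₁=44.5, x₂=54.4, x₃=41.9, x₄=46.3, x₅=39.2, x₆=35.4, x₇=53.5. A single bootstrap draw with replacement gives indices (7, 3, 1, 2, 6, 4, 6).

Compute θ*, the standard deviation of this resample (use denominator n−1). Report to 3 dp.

Resample values: 53.5, 41.9, 44.5, 54.4, 35.4, 46.3, 35.4.
Mean = 44.4857; sum of squared deviations = 354.6286
s² = 354.6286 / 6 = 59.1048
s = √59.1048 = 7.688

θ* = 7.688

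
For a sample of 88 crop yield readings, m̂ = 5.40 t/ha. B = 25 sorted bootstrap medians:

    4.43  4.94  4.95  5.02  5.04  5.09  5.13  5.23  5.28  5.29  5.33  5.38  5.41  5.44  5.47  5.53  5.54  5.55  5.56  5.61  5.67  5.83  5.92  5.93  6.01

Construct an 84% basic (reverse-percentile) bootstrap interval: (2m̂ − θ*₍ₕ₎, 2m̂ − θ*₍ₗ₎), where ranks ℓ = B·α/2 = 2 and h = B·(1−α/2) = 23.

(4.88, 5.86)

Percentile endpoints at ranks 2 and 23: θ*₍2₎ = 4.94, θ*₍23₎ = 5.92.
Basic interval reflects these around m̂:
  lower = 2 × 5.40 − 5.92 = 4.88
  upper = 2 × 5.40 − 4.94 = 5.86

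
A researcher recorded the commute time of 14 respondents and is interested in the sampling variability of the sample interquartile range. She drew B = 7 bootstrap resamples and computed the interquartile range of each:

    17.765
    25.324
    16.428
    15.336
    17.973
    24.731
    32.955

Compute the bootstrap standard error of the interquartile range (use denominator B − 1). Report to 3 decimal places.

Bootstrap SE is the standard deviation of the 7 replicate interquartile ranges.
Mean of replicates: (17.765 + 25.324 + 16.428 + 15.336 + 17.973 + 24.731 + 32.955) / 7 = 150.5120 / 7 = 21.5017
Sum of squared deviations: (−3.7367)² + (+3.8223)² + (−5.0737)² + (−6.1657)² + (−3.5287)² + (+3.2293)² + (+11.4533)² = 246.3894
Variance = 246.3894 / 6 = 41.0649
SE* = √41.0649

SE* = 6.408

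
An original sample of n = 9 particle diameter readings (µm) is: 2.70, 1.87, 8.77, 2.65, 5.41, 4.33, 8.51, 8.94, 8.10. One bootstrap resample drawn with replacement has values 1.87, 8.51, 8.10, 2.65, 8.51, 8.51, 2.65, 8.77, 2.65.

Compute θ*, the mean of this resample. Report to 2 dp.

Mean = (1.87 + 8.51 + 8.10 + 2.65 + 8.51 + 8.51 + 2.65 + 8.77 + 2.65) / 9 = 52.220 / 9 = 5.80

θ* = 5.80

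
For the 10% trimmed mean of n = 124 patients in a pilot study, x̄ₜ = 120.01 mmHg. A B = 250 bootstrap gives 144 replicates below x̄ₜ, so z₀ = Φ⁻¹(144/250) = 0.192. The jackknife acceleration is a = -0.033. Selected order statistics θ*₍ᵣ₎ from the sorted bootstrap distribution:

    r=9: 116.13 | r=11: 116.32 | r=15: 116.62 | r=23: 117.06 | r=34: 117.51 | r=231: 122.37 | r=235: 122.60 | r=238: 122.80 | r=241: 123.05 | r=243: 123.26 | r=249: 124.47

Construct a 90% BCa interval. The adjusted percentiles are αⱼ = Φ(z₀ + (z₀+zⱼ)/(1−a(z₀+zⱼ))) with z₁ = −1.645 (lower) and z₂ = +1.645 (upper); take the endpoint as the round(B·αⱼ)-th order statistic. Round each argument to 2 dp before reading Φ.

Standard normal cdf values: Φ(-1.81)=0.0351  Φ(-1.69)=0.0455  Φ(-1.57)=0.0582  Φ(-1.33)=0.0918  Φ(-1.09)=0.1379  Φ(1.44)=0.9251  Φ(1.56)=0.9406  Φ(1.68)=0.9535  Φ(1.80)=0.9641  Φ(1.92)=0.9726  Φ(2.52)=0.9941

Lower: z₀ + z₁ = 0.192 + (-1.645) = -1.453; 1 − a(z₀+z₁) = 1 − (-0.033)(-1.453) = 0.9521; argument = 0.192 + (-1.453)/0.9521 = -1.3342 → -1.33.
α₁ = Φ(-1.33) = 0.0918; rank = round(250 × 0.0918) = 23; θ*₍23₎ = 117.06.
Upper: z₀ + z₂ = 1.837; 1 − a(z₀+z₂) = 1.0606; argument = 1.9240 → 1.92; α₂ = 0.9726; rank = 243; θ*₍243₎ = 123.26.

(117.06, 123.26)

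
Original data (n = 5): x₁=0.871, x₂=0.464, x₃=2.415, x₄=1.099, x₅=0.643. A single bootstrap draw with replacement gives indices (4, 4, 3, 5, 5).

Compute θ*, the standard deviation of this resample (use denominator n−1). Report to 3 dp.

Resample values: 1.099, 1.099, 2.415, 0.643, 0.643.
Mean = 1.1798; sum of squared deviations = 2.1151
s² = 2.1151 / 4 = 0.5288
s = √0.5288 = 0.727

θ* = 0.727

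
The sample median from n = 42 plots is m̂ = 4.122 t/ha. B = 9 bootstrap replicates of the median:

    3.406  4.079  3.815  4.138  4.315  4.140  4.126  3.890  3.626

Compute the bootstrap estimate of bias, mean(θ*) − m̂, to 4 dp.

mean(θ*) = (3.406 + 4.079 + 3.815 + 4.138 + 4.315 + 4.140 + 4.126 + 3.890 + 3.626) / 9 = 3.94833
bias = 3.94833 − 4.122

bias = −0.1737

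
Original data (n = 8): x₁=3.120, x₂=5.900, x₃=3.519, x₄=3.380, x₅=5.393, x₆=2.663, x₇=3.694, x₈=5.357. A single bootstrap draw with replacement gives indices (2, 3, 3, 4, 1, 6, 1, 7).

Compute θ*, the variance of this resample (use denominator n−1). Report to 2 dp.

θ* = 0.96

Resample values: 5.900, 3.519, 3.519, 3.380, 3.120, 2.663, 3.120, 3.694.
Mean = 3.6144; sum of squared deviations = 6.6975
s² = 6.6975 / 7 = 0.9568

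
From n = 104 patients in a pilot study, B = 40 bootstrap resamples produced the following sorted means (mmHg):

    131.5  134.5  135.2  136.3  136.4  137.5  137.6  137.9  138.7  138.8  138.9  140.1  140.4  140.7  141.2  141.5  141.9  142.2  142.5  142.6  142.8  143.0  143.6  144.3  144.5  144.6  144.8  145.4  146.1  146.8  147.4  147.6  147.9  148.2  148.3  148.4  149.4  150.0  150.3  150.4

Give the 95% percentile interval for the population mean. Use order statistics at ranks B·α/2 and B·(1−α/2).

(131.5, 150.3)

α = 0.05; lower rank = 40 × 0.025 = 1; upper rank = 40 × 0.975 = 39.
The 1st smallest replicate is 131.5; the 39th is 150.3.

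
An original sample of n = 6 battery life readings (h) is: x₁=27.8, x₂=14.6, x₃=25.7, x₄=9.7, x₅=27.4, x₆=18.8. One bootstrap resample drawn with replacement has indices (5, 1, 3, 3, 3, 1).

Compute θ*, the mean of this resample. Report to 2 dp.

Resample values: 27.4, 27.8, 25.7, 25.7, 25.7, 27.8.
Mean = (27.4 + 27.8 + 25.7 + 25.7 + 25.7 + 27.8) / 6 = 160.10 / 6 = 26.68

θ* = 26.68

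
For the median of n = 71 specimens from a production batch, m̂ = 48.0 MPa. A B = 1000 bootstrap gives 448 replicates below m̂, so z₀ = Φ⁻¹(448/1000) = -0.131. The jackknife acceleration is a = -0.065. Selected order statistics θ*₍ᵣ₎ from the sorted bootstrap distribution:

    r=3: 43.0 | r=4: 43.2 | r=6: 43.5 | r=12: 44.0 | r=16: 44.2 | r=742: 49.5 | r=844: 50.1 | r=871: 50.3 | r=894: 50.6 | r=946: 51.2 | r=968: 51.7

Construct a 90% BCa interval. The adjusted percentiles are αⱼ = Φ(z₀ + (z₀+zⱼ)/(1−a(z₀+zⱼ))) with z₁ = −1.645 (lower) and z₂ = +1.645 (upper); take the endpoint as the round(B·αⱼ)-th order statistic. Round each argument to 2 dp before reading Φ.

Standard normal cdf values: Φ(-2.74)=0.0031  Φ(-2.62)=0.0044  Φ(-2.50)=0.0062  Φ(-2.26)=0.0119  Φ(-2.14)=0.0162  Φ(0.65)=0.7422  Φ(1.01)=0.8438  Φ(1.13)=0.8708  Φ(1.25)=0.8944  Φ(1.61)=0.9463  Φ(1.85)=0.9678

(44.2, 50.6)

Lower: z₀ + z₁ = -0.131 + (-1.645) = -1.776; 1 − a(z₀+z₁) = 1 − (-0.065)(-1.776) = 0.8846; argument = -0.131 + (-1.776)/0.8846 = -2.1388 → -2.14.
α₁ = Φ(-2.14) = 0.0162; rank = round(1000 × 0.0162) = 16; θ*₍16₎ = 44.2.
Upper: z₀ + z₂ = 1.514; 1 − a(z₀+z₂) = 1.0984; argument = 1.2474 → 1.25; α₂ = 0.8944; rank = 894; θ*₍894₎ = 50.6.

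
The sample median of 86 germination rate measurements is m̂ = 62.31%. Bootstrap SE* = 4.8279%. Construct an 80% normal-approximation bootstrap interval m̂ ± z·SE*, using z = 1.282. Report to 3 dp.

(56.121, 68.499)

Margin = 1.282 × 4.8279 = 6.1894
Interval: 62.31 ± 6.1894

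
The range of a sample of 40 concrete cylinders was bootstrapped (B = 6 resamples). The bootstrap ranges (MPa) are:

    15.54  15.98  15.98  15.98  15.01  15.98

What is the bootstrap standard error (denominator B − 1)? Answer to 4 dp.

SE* = 0.4008

Bootstrap SE is the standard deviation of the 6 replicate ranges.
Mean of replicates: (15.54 + 15.98 + 15.98 + 15.98 + 15.01 + 15.98) / 6 = 94.47000 / 6 = 15.74500
Sum of squared deviations: (−0.20500)² + (+0.23500)² + (+0.23500)² + (+0.23500)² + (−0.73500)² + (+0.23500)² = 0.80315
Variance = 0.80315 / 5 = 0.16063
SE* = √0.16063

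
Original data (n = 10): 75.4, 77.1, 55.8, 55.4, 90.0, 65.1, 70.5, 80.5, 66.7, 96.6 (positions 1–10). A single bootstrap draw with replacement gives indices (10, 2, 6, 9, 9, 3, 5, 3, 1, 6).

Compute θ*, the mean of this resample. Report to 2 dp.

Resample values: 96.6, 77.1, 65.1, 66.7, 66.7, 55.8, 90.0, 55.8, 75.4, 65.1.
Mean = (96.6 + 77.1 + 65.1 + 66.7 + 66.7 + 55.8 + 90.0 + 55.8 + 75.4 + 65.1) / 10 = 714.30 / 10 = 71.43

θ* = 71.43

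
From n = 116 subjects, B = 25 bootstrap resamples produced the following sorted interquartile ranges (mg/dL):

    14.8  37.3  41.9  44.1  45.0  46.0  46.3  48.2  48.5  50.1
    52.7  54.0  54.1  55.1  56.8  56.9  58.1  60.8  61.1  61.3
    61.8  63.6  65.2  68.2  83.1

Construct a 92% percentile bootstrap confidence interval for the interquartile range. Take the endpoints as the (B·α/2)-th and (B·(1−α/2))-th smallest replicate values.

(14.8, 68.2)

α = 0.08; lower rank = 25 × 0.040 = 1; upper rank = 25 × 0.960 = 24.
The 1st smallest replicate is 14.8; the 24th is 68.2.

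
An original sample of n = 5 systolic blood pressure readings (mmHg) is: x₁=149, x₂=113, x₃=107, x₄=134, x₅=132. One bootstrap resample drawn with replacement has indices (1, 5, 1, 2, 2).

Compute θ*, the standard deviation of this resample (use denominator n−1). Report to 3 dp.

Resample values: 149, 132, 149, 113, 113.
Mean = 131.2000; sum of squared deviations = 1296.8000
s² = 1296.8000 / 4 = 324.2000
s = √324.2000 = 18.006

θ* = 18.006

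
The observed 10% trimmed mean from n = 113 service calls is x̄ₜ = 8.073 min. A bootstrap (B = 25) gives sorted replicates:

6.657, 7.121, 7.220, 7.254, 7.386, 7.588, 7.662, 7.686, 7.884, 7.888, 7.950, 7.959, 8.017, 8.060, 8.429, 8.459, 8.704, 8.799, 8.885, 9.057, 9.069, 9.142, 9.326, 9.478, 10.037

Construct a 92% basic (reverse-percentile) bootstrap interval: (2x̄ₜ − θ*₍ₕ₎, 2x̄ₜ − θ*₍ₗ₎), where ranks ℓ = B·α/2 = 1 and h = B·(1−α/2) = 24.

Percentile endpoints at ranks 1 and 24: θ*₍1₎ = 6.657, θ*₍24₎ = 9.478.
Basic interval reflects these around x̄ₜ:
  lower = 2 × 8.073 − 9.478 = 6.668
  upper = 2 × 8.073 − 6.657 = 9.489

(6.668, 9.489)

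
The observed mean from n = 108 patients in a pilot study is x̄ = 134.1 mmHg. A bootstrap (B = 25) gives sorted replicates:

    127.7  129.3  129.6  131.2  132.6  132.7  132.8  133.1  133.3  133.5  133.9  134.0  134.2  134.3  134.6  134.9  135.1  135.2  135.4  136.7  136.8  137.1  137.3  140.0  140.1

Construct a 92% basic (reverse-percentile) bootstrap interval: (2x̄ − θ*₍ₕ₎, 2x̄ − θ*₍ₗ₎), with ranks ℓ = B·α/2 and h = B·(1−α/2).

(128.2, 140.5)

Percentile endpoints at ranks 1 and 24: θ*₍1₎ = 127.7, θ*₍24₎ = 140.0.
Basic interval reflects these around x̄:
  lower = 2 × 134.1 − 140.0 = 128.2
  upper = 2 × 134.1 − 127.7 = 140.5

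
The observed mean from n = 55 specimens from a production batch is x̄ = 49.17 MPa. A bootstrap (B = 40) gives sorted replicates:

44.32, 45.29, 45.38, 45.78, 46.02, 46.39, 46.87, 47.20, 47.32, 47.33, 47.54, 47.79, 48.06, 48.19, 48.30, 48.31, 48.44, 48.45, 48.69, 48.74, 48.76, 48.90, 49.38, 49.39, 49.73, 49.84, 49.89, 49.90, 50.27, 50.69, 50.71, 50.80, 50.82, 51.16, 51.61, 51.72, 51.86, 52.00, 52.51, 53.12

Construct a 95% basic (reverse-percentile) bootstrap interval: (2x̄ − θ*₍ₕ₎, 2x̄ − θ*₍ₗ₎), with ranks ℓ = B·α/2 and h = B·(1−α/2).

(45.83, 54.02)

Percentile endpoints at ranks 1 and 39: θ*₍1₎ = 44.32, θ*₍39₎ = 52.51.
Basic interval reflects these around x̄:
  lower = 2 × 49.17 − 52.51 = 45.83
  upper = 2 × 49.17 − 44.32 = 54.02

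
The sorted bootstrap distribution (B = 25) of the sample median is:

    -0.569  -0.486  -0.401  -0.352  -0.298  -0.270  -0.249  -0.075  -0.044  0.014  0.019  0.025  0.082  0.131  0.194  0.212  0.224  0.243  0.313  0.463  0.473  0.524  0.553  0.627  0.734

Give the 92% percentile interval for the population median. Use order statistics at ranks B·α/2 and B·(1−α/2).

α = 0.08; lower rank = 25 × 0.040 = 1; upper rank = 25 × 0.960 = 24.
The 1st smallest replicate is -0.569; the 24th is 0.627.

(-0.569, 0.627)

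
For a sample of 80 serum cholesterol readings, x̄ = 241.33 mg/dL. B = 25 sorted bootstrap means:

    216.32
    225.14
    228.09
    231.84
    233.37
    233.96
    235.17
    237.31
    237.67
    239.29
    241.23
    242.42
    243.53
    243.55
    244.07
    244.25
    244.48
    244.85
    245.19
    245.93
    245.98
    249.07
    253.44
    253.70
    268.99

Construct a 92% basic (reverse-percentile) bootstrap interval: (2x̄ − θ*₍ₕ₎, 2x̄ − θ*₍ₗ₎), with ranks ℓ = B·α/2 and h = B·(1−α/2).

(228.96, 266.34)

Percentile endpoints at ranks 1 and 24: θ*₍1₎ = 216.32, θ*₍24₎ = 253.70.
Basic interval reflects these around x̄:
  lower = 2 × 241.33 − 253.70 = 228.96
  upper = 2 × 241.33 − 216.32 = 266.34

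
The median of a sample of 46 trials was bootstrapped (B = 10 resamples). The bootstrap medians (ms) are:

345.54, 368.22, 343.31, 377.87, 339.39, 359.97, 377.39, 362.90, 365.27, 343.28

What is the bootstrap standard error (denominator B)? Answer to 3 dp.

SE* = 13.744

Bootstrap SE is the standard deviation of the 10 replicate medians.
Mean of replicates: (345.54 + 368.22 + 343.31 + 377.87 + 339.39 + 359.97 + 377.39 + 362.90 + 365.27 + 343.28) / 10 = 3583.1400 / 10 = 358.3140
Sum of squared deviations: (−12.7740)² + (+9.9060)² + (−15.0040)² + (+19.5560)² + (−18.9240)² + (+1.6560)² + (+19.0760)² + (+4.5860)² + (+6.9560)² + (−15.0340)² = 1889.0534
Variance = 1889.0534 / 10 = 188.9053
SE* = √188.9053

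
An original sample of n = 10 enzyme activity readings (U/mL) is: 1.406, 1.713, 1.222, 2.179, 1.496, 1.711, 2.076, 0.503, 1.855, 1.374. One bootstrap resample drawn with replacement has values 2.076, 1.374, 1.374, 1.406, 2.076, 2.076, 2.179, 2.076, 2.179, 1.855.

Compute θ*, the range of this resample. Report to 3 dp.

Range = 2.179 − 1.374 = 0.805

θ* = 0.805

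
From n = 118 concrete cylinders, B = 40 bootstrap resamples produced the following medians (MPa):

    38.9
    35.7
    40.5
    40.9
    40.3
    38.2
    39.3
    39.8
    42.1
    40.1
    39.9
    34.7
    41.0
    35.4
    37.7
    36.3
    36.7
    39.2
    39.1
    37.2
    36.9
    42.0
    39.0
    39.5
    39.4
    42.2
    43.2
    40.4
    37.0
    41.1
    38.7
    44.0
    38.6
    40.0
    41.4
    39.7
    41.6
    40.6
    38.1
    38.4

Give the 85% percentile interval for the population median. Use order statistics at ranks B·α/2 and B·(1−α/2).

Sorted replicates: 34.7, 35.4, 35.7, 36.3, 36.7, 36.9, 37.0, 37.2, 37.7, 38.1, 38.2, 38.4, 38.6, 38.7, 38.9, 39.0, 39.1, 39.2, 39.3, 39.4, 39.5, 39.7, 39.8, 39.9, 40.0, 40.1, 40.3, 40.4, 40.5, 40.6, 40.9, 41.0, 41.1, 41.4, 41.6, 42.0, 42.1, 42.2, 43.2, 44.0
α = 0.15; lower rank = 40 × 0.075 = 3; upper rank = 40 × 0.925 = 37.
The 3rd smallest replicate is 35.7; the 37th is 42.1.

(35.7, 42.1)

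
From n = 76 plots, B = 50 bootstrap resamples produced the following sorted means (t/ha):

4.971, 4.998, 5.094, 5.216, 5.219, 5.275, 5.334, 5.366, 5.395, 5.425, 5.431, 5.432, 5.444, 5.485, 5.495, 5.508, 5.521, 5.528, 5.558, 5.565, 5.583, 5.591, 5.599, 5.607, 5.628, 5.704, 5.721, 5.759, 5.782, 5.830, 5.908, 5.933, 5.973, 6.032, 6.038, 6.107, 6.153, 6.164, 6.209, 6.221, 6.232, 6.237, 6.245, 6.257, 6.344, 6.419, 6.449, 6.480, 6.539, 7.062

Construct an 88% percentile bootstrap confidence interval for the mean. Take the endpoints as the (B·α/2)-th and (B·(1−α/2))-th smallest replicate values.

(5.094, 6.449)

α = 0.12; lower rank = 50 × 0.060 = 3; upper rank = 50 × 0.940 = 47.
The 3rd smallest replicate is 5.094; the 47th is 6.449.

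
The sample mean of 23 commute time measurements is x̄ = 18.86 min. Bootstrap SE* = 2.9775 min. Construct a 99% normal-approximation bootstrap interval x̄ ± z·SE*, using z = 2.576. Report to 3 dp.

Margin = 2.576 × 2.9775 = 7.6700
Interval: 18.86 ± 7.6700

(11.190, 26.530)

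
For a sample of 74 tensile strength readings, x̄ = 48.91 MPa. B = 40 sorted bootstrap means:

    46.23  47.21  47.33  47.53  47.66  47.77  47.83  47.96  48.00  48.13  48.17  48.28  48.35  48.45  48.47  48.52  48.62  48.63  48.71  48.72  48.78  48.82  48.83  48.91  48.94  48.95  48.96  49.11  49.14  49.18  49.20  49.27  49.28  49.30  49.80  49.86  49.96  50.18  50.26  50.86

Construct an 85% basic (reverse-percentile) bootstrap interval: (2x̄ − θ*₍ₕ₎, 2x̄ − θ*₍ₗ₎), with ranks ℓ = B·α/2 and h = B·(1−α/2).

Percentile endpoints at ranks 3 and 37: θ*₍3₎ = 47.33, θ*₍37₎ = 49.96.
Basic interval reflects these around x̄:
  lower = 2 × 48.91 − 49.96 = 47.86
  upper = 2 × 48.91 − 47.33 = 50.49

(47.86, 50.49)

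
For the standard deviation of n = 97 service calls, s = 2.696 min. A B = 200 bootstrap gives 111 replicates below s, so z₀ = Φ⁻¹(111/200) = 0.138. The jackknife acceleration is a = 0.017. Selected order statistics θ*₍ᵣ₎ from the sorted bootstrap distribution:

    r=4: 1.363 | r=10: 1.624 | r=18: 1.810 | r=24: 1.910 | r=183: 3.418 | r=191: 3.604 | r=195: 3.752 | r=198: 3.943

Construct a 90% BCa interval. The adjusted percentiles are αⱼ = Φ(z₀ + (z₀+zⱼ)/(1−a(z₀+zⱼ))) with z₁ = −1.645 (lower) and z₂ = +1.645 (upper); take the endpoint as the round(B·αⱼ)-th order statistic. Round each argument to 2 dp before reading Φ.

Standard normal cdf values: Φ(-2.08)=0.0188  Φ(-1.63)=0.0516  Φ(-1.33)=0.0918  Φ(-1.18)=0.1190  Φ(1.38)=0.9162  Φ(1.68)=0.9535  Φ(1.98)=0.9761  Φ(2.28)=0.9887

Lower: z₀ + z₁ = 0.138 + (-1.645) = -1.507; 1 − a(z₀+z₁) = 1 − (0.017)(-1.507) = 1.0256; argument = 0.138 + (-1.507)/1.0256 = -1.3314 → -1.33.
α₁ = Φ(-1.33) = 0.0918; rank = round(200 × 0.0918) = 18; θ*₍18₎ = 1.810.
Upper: z₀ + z₂ = 1.783; 1 − a(z₀+z₂) = 0.9697; argument = 1.9767 → 1.98; α₂ = 0.9761; rank = 195; θ*₍195₎ = 3.752.

(1.810, 3.752)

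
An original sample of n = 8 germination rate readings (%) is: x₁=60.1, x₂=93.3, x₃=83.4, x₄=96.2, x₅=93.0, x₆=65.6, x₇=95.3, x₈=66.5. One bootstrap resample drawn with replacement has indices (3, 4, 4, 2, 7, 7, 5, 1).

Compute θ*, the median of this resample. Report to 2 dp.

θ* = 94.30

Resample values: 83.4, 96.2, 96.2, 93.3, 95.3, 95.3, 93.0, 60.1.
Sorted: 60.1, 83.4, 93.0, 93.3, 95.3, 95.3, 96.2, 96.2
Median = average of the two middle values = 94.30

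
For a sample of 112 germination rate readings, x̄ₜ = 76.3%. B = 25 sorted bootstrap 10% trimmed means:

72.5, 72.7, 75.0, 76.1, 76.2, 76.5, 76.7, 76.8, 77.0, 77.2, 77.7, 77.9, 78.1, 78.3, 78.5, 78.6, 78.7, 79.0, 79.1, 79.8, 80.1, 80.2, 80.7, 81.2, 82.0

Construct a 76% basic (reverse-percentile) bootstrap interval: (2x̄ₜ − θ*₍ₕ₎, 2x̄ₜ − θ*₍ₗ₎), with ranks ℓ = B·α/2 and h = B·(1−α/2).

Percentile endpoints at ranks 3 and 22: θ*₍3₎ = 75.0, θ*₍22₎ = 80.2.
Basic interval reflects these around x̄ₜ:
  lower = 2 × 76.3 − 80.2 = 72.4
  upper = 2 × 76.3 − 75.0 = 77.6

(72.4, 77.6)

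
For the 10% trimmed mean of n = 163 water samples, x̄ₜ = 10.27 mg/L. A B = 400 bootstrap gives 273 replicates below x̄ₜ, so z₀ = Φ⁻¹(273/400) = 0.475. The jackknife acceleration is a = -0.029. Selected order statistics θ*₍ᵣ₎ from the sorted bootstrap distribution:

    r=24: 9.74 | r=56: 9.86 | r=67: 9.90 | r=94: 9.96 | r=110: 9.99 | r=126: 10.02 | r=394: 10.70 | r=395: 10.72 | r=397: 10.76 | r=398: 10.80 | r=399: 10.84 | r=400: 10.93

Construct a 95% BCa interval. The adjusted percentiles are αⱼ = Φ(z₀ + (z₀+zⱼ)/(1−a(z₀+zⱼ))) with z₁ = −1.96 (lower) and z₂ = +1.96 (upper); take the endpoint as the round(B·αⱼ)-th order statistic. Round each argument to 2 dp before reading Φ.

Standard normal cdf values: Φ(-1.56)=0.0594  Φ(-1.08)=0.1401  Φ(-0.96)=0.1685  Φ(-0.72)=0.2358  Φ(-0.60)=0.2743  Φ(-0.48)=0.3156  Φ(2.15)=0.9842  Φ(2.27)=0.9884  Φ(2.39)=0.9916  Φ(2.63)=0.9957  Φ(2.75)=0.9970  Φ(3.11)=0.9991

(9.86, 10.84)

Lower: z₀ + z₁ = 0.475 + (-1.960) = -1.485; 1 − a(z₀+z₁) = 1 − (-0.029)(-1.485) = 0.9569; argument = 0.475 + (-1.485)/0.9569 = -1.0768 → -1.08.
α₁ = Φ(-1.08) = 0.1401; rank = round(400 × 0.1401) = 56; θ*₍56₎ = 9.86.
Upper: z₀ + z₂ = 2.435; 1 − a(z₀+z₂) = 1.0706; argument = 2.7494 → 2.75; α₂ = 0.9970; rank = 399; θ*₍399₎ = 10.84.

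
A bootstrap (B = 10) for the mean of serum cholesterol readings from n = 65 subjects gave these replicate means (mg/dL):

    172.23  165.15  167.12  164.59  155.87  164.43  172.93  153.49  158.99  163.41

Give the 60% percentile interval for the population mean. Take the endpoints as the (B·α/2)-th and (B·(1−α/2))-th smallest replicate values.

(155.87, 167.12)

Sorted replicates: 153.49, 155.87, 158.99, 163.41, 164.43, 164.59, 165.15, 167.12, 172.23, 172.93
α = 0.40; lower rank = 10 × 0.200 = 2; upper rank = 10 × 0.800 = 8.
The 2nd smallest replicate is 155.87; the 8th is 167.12.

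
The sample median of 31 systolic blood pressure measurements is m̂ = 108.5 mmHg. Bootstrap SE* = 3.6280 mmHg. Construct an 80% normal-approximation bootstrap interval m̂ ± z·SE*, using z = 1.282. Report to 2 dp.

Margin = 1.282 × 3.6280 = 4.651
Interval: 108.5 ± 4.651

(103.85, 113.15)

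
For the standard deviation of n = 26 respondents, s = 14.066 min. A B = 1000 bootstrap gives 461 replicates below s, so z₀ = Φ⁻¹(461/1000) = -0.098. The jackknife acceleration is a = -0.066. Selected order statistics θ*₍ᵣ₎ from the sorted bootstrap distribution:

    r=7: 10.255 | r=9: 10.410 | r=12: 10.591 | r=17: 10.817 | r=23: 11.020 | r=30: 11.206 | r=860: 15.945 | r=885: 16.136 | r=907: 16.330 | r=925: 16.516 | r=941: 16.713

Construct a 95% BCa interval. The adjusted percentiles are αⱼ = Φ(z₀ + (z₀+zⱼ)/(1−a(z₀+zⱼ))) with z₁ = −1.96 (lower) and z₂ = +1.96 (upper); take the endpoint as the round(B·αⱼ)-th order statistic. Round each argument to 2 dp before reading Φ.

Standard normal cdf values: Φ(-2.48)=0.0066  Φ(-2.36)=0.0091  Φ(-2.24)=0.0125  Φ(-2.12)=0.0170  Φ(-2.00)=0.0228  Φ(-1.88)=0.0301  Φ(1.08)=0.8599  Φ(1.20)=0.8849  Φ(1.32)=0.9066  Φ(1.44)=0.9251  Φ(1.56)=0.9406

(10.255, 16.713)

Lower: z₀ + z₁ = -0.098 + (-1.960) = -2.058; 1 − a(z₀+z₁) = 1 − (-0.066)(-2.058) = 0.8642; argument = -0.098 + (-2.058)/0.8642 = -2.4795 → -2.48.
α₁ = Φ(-2.48) = 0.0066; rank = round(1000 × 0.0066) = 7; θ*₍7₎ = 10.255.
Upper: z₀ + z₂ = 1.862; 1 − a(z₀+z₂) = 1.1229; argument = 1.5602 → 1.56; α₂ = 0.9406; rank = 941; θ*₍941₎ = 16.713.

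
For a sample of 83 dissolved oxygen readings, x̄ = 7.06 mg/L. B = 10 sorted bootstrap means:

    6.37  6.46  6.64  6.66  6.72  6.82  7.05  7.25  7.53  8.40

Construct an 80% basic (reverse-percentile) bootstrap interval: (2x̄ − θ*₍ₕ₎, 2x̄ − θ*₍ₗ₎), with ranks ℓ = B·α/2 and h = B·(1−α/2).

Percentile endpoints at ranks 1 and 9: θ*₍1₎ = 6.37, θ*₍9₎ = 7.53.
Basic interval reflects these around x̄:
  lower = 2 × 7.06 − 7.53 = 6.59
  upper = 2 × 7.06 − 6.37 = 7.75

(6.59, 7.75)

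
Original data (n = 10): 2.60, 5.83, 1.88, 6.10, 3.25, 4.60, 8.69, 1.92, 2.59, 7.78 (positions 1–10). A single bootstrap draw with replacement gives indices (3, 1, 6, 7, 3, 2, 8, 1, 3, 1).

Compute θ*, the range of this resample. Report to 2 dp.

θ* = 6.81

Resample values: 1.88, 2.60, 4.60, 8.69, 1.88, 5.83, 1.92, 2.60, 1.88, 2.60.
Range = 8.69 − 1.88 = 6.81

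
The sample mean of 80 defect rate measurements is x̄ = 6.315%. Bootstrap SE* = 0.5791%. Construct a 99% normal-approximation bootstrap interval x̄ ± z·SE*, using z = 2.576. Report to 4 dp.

(4.8232, 7.8068)

Margin = 2.576 × 0.5791 = 1.49176
Interval: 6.315 ± 1.49176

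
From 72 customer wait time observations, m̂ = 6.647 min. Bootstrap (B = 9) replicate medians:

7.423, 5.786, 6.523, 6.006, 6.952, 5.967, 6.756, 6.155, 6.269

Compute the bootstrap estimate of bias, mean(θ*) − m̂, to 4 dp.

mean(θ*) = (7.423 + 5.786 + 6.523 + 6.006 + 6.952 + 5.967 + 6.756 + 6.155 + 6.269) / 9 = 6.42633
bias = 6.42633 − 6.647

bias = −0.2207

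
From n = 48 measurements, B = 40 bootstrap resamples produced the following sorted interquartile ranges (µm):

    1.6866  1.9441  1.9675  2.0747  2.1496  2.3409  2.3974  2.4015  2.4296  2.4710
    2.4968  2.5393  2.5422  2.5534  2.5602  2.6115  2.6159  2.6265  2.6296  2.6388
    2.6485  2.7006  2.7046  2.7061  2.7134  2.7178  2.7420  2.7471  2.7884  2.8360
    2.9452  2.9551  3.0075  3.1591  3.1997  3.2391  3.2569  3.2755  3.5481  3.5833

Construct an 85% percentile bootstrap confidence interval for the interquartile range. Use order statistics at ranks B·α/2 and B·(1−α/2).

α = 0.15; lower rank = 40 × 0.075 = 3; upper rank = 40 × 0.925 = 37.
The 3rd smallest replicate is 1.9675; the 37th is 3.2569.

(1.9675, 3.2569)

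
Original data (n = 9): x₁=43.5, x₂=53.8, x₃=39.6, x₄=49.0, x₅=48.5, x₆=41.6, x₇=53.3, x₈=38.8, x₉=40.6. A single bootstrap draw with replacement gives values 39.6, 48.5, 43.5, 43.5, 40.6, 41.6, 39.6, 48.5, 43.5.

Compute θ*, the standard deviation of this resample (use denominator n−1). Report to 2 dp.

Mean = 43.2111; sum of squared deviations = 91.6889
s² = 91.6889 / 8 = 11.4611
s = √11.4611 = 3.39

θ* = 3.39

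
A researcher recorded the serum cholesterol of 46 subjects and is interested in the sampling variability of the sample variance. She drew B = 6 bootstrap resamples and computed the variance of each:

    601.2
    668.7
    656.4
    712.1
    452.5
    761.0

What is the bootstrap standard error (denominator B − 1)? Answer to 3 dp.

SE* = 107.303

Bootstrap SE is the standard deviation of the 6 replicate variances.
Mean of replicates: (601.2 + 668.7 + 656.4 + 712.1 + 452.5 + 761.0) / 6 = 3851.9000 / 6 = 641.9833
Sum of squared deviations: (−40.7833)² + (+26.7167)² + (+14.4167)² + (+70.1167)² + (−189.4833)² + (+119.0167)² = 57570.1483
Variance = 57570.1483 / 5 = 11514.0297
SE* = √11514.0297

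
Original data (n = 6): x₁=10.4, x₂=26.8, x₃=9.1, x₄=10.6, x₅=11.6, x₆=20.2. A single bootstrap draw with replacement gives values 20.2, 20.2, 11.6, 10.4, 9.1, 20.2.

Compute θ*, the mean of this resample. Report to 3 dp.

θ* = 15.283

Mean = (20.2 + 20.2 + 11.6 + 10.4 + 9.1 + 20.2) / 6 = 91.70 / 6 = 15.283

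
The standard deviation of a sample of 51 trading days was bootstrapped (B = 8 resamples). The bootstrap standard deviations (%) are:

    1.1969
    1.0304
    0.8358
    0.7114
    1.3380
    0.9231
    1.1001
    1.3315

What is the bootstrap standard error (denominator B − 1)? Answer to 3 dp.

Bootstrap SE is the standard deviation of the 8 replicate standard deviations.
Mean of replicates: (1.1969 + 1.0304 + 0.8358 + 0.7114 + 1.3380 + 0.9231 + 1.1001 + 1.3315) / 8 = 8.46720 / 8 = 1.05840
Sum of squared deviations: (+0.13850)² + (−0.02800)² + (−0.22260)² + (−0.34700)² + (+0.27960)² + (−0.13530)² + (+0.04170)² + (+0.27310)² = 0.36273
Variance = 0.36273 / 7 = 0.05182
SE* = √0.05182

SE* = 0.228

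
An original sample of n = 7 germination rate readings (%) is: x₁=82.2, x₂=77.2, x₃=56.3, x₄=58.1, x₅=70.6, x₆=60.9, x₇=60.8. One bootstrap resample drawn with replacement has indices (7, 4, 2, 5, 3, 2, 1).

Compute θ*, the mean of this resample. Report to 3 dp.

θ* = 68.914

Resample values: 60.8, 58.1, 77.2, 70.6, 56.3, 77.2, 82.2.
Mean = (60.8 + 58.1 + 77.2 + 70.6 + 56.3 + 77.2 + 82.2) / 7 = 482.40 / 7 = 68.914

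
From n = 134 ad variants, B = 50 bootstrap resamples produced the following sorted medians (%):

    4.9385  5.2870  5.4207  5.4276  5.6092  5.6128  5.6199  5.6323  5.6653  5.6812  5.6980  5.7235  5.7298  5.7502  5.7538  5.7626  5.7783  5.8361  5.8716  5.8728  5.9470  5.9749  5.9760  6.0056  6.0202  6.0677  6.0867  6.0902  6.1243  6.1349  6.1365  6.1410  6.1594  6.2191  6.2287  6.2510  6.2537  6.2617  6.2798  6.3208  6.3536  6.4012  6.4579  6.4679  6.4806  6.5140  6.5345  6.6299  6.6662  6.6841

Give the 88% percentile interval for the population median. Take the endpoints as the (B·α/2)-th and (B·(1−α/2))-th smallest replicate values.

α = 0.12; lower rank = 50 × 0.060 = 3; upper rank = 50 × 0.940 = 47.
The 3rd smallest replicate is 5.4207; the 47th is 6.5345.

(5.4207, 6.5345)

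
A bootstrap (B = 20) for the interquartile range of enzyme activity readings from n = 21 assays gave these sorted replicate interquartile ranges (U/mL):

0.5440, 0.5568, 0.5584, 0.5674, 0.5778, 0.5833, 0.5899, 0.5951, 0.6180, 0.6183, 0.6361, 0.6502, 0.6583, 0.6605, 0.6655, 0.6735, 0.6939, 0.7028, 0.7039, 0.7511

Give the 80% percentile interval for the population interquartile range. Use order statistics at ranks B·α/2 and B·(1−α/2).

(0.5568, 0.7028)

α = 0.20; lower rank = 20 × 0.100 = 2; upper rank = 20 × 0.900 = 18.
The 2nd smallest replicate is 0.5568; the 18th is 0.7028.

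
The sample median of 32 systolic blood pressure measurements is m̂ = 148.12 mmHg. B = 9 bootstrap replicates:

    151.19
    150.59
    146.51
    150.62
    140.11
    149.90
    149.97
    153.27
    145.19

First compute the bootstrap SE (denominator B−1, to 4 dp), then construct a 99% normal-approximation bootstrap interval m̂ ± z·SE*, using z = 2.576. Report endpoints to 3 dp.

Mean of replicates = 148.5944; sum of squared deviations = 128.2004; SE* = √(128.2004/8) = 4.0031
Margin = 2.576 × 4.0031 = 10.3120
Interval: 148.12 ± 10.3120

(137.808, 158.432)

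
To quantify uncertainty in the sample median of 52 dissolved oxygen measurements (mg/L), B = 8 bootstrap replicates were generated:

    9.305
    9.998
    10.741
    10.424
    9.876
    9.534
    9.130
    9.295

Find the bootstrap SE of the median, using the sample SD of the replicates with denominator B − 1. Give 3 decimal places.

SE* = 0.578

Bootstrap SE is the standard deviation of the 8 replicate medians.
Mean of replicates: (9.305 + 9.998 + 10.741 + 10.424 + 9.876 + 9.534 + 9.130 + 9.295) / 8 = 78.3030 / 8 = 9.7879
Sum of squared deviations: (−0.4829)² + (+0.2101)² + (+0.9531)² + (+0.6361)² + (+0.0881)² + (−0.2539)² + (−0.6579)² + (−0.4929)² = 2.3384
Variance = 2.3384 / 7 = 0.3341
SE* = √0.3341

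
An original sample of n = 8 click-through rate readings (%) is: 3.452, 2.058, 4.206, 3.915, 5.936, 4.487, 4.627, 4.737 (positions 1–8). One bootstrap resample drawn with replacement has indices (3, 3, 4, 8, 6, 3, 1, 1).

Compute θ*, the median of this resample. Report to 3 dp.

Resample values: 4.206, 4.206, 3.915, 4.737, 4.487, 4.206, 3.452, 3.452.
Sorted: 3.452, 3.452, 3.915, 4.206, 4.206, 4.206, 4.487, 4.737
Median = average of the two middle values = 4.206

θ* = 4.206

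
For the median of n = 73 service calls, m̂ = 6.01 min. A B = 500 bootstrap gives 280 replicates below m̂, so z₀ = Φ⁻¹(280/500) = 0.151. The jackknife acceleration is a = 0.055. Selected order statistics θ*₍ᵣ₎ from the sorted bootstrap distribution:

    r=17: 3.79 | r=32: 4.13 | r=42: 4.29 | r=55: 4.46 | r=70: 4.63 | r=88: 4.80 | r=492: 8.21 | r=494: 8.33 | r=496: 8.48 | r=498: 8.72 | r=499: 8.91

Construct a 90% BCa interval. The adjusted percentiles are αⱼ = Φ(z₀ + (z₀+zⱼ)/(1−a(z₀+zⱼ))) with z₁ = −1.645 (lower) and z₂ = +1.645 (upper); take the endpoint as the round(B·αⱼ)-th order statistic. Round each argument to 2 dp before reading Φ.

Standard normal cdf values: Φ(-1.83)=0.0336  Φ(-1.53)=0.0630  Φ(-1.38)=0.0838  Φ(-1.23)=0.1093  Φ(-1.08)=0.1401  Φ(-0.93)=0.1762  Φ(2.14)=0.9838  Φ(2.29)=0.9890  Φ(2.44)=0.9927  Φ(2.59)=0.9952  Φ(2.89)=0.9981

Lower: z₀ + z₁ = 0.151 + (-1.645) = -1.494; 1 − a(z₀+z₁) = 1 − (0.055)(-1.494) = 1.0822; argument = 0.151 + (-1.494)/1.0822 = -1.2296 → -1.23.
α₁ = Φ(-1.23) = 0.1093; rank = round(500 × 0.1093) = 55; θ*₍55₎ = 4.46.
Upper: z₀ + z₂ = 1.796; 1 − a(z₀+z₂) = 0.9012; argument = 2.1439 → 2.14; α₂ = 0.9838; rank = 492; θ*₍492₎ = 8.21.

(4.46, 8.21)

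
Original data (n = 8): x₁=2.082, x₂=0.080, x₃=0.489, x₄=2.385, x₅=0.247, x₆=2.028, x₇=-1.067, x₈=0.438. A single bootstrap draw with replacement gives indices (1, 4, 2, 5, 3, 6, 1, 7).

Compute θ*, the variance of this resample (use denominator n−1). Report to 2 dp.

Resample values: 2.082, 2.385, 0.080, 0.247, 0.489, 2.028, 2.082, -1.067.
Mean = 1.0407; sum of squared deviations = 11.2502
s² = 11.2502 / 7 = 1.6072

θ* = 1.61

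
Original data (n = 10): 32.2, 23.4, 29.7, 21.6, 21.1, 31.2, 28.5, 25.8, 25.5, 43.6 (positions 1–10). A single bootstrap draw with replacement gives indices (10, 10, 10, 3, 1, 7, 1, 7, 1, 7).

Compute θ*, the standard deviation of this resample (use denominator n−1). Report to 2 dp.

Resample values: 43.6, 43.6, 43.6, 29.7, 32.2, 28.5, 32.2, 28.5, 32.2, 28.5.
Mean = 34.2600; sum of squared deviations = 394.7640
s² = 394.7640 / 9 = 43.8627
s = √43.8627 = 6.62

θ* = 6.62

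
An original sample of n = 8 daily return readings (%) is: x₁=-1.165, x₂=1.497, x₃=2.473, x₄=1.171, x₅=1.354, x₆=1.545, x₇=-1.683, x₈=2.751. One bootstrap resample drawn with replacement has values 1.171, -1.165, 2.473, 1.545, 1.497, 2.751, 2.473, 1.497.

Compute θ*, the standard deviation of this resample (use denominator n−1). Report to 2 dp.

θ* = 1.23

Mean = 1.5302; sum of squared deviations = 10.6636
s² = 10.6636 / 7 = 1.5234
s = √1.5234 = 1.23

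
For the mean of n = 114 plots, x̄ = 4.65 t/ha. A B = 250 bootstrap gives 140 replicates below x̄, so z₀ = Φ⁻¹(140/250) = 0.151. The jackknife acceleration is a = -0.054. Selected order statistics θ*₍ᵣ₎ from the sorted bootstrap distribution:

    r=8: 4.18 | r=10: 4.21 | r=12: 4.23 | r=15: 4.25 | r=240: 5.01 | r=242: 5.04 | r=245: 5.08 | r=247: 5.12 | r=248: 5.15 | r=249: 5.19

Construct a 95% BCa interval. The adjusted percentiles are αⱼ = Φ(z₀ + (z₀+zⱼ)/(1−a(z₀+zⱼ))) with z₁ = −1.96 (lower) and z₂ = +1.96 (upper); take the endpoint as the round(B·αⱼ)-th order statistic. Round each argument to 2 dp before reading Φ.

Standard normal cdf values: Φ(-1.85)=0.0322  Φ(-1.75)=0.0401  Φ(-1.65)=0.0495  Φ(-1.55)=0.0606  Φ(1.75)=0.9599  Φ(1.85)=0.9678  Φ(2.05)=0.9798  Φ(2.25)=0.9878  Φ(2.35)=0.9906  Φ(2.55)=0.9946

Lower: z₀ + z₁ = 0.151 + (-1.960) = -1.809; 1 − a(z₀+z₁) = 1 − (-0.054)(-1.809) = 0.9023; argument = 0.151 + (-1.809)/0.9023 = -1.8538 → -1.85.
α₁ = Φ(-1.85) = 0.0322; rank = round(250 × 0.0322) = 8; θ*₍8₎ = 4.18.
Upper: z₀ + z₂ = 2.111; 1 − a(z₀+z₂) = 1.1140; argument = 2.0460 → 2.05; α₂ = 0.9798; rank = 245; θ*₍245₎ = 5.08.

(4.18, 5.08)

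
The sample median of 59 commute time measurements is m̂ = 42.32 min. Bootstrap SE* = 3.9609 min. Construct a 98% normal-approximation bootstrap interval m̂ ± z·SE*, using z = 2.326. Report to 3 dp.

(33.107, 51.533)

Margin = 2.326 × 3.9609 = 9.2131
Interval: 42.32 ± 9.2131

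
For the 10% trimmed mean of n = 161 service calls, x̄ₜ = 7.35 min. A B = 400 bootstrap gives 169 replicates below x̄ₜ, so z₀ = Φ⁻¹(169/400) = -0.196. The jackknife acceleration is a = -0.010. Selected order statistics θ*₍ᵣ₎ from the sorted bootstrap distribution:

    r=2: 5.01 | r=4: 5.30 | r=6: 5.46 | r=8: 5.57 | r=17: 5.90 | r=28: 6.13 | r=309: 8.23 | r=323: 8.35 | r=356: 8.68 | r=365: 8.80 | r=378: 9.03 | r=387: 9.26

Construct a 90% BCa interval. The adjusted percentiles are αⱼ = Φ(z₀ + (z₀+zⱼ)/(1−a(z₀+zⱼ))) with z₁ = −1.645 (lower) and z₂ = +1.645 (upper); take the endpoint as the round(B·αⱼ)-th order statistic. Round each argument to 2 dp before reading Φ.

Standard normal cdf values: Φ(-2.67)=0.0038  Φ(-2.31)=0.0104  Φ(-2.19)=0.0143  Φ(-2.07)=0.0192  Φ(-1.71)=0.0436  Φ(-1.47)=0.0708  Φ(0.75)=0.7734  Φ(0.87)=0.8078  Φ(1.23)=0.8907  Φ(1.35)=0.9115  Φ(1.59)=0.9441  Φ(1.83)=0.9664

Lower: z₀ + z₁ = -0.196 + (-1.645) = -1.841; 1 − a(z₀+z₁) = 1 − (-0.010)(-1.841) = 0.9816; argument = -0.196 + (-1.841)/0.9816 = -2.0715 → -2.07.
α₁ = Φ(-2.07) = 0.0192; rank = round(400 × 0.0192) = 8; θ*₍8₎ = 5.57.
Upper: z₀ + z₂ = 1.449; 1 − a(z₀+z₂) = 1.0145; argument = 1.2323 → 1.23; α₂ = 0.8907; rank = 356; θ*₍356₎ = 8.68.

(5.57, 8.68)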